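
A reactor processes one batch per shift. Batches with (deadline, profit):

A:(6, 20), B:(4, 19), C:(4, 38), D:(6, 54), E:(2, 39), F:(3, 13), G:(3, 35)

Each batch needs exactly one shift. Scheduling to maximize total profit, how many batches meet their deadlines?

Sort by profit descending; place each in the latest free slot ≤ its deadline.
Profit order: D=54 E=39 C=38 G=35 A=20 B=19 F=13
Assign: D→slot 6, E→slot 2, C→slot 4, G→slot 3, A→slot 5, B→slot 1, F skipped.
Slots: [1:B] [2:E] [3:G] [4:C] [5:A] [6:D]
6 of 7 scheduled.

6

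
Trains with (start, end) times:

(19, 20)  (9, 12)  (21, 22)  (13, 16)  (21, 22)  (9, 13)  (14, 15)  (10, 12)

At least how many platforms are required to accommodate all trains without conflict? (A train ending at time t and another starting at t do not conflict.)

Count concurrent intervals with a sweep; the peak is the room count.
Events (time:±→running): 9:+→1 9:+→2 10:+→3 … peak 3.

3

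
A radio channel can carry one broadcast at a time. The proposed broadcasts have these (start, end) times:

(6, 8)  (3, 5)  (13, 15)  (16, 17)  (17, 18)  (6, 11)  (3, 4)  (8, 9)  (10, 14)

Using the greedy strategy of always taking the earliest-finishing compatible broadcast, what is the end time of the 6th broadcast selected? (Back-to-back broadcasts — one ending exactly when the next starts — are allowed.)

Sort by end time and greedily take each interval whose start is ≥ the last chosen end.
Sorted by end: (3,4)  (3,5)  (6,8)  (8,9)  (6,11)  (10,14)  (13,15)  (16,17)  (17,18)
take (3,4); take (6,8); take (8,9); skip (6,11); take (10,14); take (16,17); take (17,18).
Selected: (3,4) (6,8) (8,9) (10,14) (16,17) (17,18)

18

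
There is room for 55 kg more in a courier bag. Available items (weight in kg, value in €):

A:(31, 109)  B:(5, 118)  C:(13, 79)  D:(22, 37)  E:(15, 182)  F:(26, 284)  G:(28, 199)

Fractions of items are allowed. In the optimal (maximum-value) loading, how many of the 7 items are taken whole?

Order: B (118/5=23.60) > E (182/15=12.13) > F (284/26=10.92) > G (199/28=7.11) > C (79/13=6.08) > A (109/31=3.52) > D (37/22=1.68)
Fill: take B (5 @ 118) → take E (15 @ 182) → take F (26 @ 284) → take 9/28 of G → 63.96; 55/55 used.
3 item(s) taken whole; one partial (take 9/28 of G).

3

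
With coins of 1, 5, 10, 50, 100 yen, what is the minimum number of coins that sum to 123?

123 = 1×100 + 2×10 + 3×1
Total coins = 1 + 2 + 3 = 6

6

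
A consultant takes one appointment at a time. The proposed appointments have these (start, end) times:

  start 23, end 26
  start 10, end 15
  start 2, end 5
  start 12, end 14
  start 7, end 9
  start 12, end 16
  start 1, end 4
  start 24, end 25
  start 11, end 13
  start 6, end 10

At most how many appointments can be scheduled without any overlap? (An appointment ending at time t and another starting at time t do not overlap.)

4

Greedy by earliest finish: after sorting by end time, pick each interval compatible with the last pick.
By end time: (1,4), (2,5), (7,9), (6,10), (11,13), (12,14), (10,15), (12,16), (24,25), (23,26).
Pick (1,4); next start ≥ 4 → (7,9); next start ≥ 9 → (11,13); next start ≥ 13 → (24,25).
Selected 4 appointments.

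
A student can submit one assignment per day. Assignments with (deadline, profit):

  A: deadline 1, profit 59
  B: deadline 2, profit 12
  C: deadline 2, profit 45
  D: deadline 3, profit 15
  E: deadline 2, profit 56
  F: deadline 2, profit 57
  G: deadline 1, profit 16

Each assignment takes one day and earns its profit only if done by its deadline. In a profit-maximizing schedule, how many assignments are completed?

3

Take jobs in profit order; each goes to the latest open slot no later than its deadline.
By profit: A(d1,59), F(d2,57), E(d2,56), C(d2,45), G(d1,16), D(d3,15), B(d2,12)
A→slot 1; F→slot 2; E skipped; C skipped; G skipped; D→slot 3; B skipped.
3 of 7 scheduled.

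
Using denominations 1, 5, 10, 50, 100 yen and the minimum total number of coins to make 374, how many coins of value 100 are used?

374 = 3×100 + 1×50 + 2×10 + 4×1
Count of 100: 3

3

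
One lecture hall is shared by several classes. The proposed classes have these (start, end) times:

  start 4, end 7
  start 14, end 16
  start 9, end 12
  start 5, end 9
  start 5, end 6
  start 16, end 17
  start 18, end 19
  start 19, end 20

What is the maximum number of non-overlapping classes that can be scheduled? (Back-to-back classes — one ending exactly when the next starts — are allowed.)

Sort by end time and greedily take each interval whose start is ≥ the last chosen end.
By end time: (5,6), (4,7), (5,9), (9,12), (14,16), (16,17), (18,19), (19,20).
Pick (5,6); next start ≥ 6 → (9,12); next start ≥ 12 → (14,16); next start ≥ 16 → (16,17); next start ≥ 17 → (18,19); next start ≥ 19 → (19,20).
Selected 6 classes.

6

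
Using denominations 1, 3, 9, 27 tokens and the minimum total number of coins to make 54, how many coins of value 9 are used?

0

54 − 2×27→0
Count of 9: 0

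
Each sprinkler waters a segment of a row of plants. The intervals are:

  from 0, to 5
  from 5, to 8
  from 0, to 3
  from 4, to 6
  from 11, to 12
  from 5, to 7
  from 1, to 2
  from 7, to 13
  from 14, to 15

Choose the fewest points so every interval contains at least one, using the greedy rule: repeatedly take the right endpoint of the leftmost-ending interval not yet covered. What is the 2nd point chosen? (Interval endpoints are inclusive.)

Sorted: [1,2] [0,3] [0,5] [4,6] [5,7] [5,8] [11,12] [7,13] [14,15]
{[1,2],[0,3],[0,5]} hit by 2; {[4,6],[5,7],[5,8]} hit by 6; {[11,12],[7,13]} hit by 12; {[14,15]} hit by 15.
Points: 2, 6, 12, 15 (4 total).

6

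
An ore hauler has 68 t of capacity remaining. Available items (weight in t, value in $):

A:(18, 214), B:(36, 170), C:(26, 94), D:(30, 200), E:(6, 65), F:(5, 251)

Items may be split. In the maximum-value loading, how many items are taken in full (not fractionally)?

4

Order: F (251/5=50.20) > A (214/18=11.89) > E (65/6=10.83) > D (200/30=6.67) > B (170/36=4.72) > C (94/26=3.62)
Fill: take F (5 @ 251) → take A (18 @ 214) → take E (6 @ 65) → take D (30 @ 200) → take 9/36 of B → 42.50; 68/68 used.
4 item(s) taken whole; one partial (take 9/36 of B).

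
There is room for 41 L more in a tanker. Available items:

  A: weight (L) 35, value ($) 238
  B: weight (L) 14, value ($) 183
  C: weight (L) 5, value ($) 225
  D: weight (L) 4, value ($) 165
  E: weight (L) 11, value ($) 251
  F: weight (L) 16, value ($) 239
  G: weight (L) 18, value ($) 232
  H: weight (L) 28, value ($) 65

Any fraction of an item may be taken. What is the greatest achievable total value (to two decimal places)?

945.36

Greedy by value/weight ratio, highest first.
Order: C (225/5=45.00) > D (165/4=41.25) > E (251/11=22.82) > F (239/16=14.94) > B (183/14=13.07) > G (232/18=12.89) > A (238/35=6.80) > H (65/28=2.32)
Fill: take C (5 @ 225) → take D (4 @ 165) → take E (11 @ 251) → take F (16 @ 239) → take 5/14 of B → 65.36; 41/41 used.
Total value = 945.36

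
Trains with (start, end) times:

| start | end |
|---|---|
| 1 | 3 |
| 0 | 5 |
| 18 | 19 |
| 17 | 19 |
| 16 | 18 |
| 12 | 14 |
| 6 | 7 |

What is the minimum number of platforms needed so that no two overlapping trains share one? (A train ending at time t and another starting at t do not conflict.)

Count concurrent intervals with a sweep; the peak is the room count.
Events (time:±→running): 0:+→1 1:+→2 … peak 2.

2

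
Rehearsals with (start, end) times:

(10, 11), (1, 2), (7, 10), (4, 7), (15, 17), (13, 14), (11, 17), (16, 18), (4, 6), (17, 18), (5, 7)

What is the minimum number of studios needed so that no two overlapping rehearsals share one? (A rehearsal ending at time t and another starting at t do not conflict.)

3

The answer is the maximum number of intervals overlapping at any instant.
Events (time:±→running): 1:+→1 2:-→0 4:+→1 4:+→2 5:+→3 … peak 3.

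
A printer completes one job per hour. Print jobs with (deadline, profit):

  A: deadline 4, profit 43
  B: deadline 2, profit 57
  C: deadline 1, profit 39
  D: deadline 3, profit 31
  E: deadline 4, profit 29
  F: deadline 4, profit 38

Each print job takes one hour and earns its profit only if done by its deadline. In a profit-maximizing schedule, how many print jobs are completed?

4

By profit: B(d2,57), A(d4,43), C(d1,39), F(d4,38), D(d3,31), E(d4,29)
B→slot 2; A→slot 4; C→slot 1; F→slot 3; D skipped; E skipped.
4 of 6 scheduled.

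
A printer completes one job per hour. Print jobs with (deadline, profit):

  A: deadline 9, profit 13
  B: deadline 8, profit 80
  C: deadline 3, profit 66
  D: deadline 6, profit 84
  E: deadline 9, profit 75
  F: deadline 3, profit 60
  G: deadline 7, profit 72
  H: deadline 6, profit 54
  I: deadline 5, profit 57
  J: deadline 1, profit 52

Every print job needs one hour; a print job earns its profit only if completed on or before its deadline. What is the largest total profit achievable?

Take jobs in profit order; each goes to the latest open slot no later than its deadline.
Profit order: D=84 B=80 E=75 G=72 C=66 F=60 I=57 H=54 J=52 A=13
Assign: D→slot 6, B→slot 8, E→slot 9, G→slot 7, C→slot 3, F→slot 2, I→slot 5, H→slot 4, J→slot 1, A skipped.
Slots: [1:J] [2:F] [3:C] [4:H] [5:I] [6:D] [7:G] [8:B] [9:E]
Profit = 52 + 60 + 66 + 54 + 57 + 84 + 72 + 80 + 75 = 600

600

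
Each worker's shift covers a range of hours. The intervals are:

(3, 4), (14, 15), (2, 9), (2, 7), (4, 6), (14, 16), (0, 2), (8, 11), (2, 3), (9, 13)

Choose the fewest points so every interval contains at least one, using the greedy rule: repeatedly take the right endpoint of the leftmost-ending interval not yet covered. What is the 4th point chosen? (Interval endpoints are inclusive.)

By right end: [0,2]  [2,3]  [3,4]  [4,6]  [2,7]  [2,9]  [8,11]  [9,13]  [14,15]  [14,16]
[0,2] uncovered → point at 2; [3,4] uncovered → point at 4; [8,11] uncovered → point at 11; [14,15] uncovered → point at 15.
Points: 2, 4, 11, 15 (4 total).

15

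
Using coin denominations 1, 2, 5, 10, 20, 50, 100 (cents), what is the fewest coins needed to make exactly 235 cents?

Use the largest denomination that fits, subtract, and repeat.
235 − 2×100→35 − 1×20→15 − 1×10→5 − 1×5→0
Total coins = 2 + 1 + 1 + 1 = 5

5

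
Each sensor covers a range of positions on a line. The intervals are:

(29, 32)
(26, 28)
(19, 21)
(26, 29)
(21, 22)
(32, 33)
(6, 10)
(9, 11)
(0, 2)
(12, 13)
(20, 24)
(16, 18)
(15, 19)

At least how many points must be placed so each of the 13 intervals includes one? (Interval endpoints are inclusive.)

7

By right end: [0,2]  [6,10]  [9,11]  [12,13]  [16,18]  [15,19]  [19,21]  [21,22]  [20,24]  [26,28]  [26,29]  [29,32]  [32,33]
[0,2] uncovered → point at 2; [6,10] uncovered → point at 10; [12,13] uncovered → point at 13; [16,18] uncovered → point at 18; [19,21] uncovered → point at 21; [26,28] uncovered → point at 28; [29,32] uncovered → point at 32.
Points: 2, 10, 13, 18, 21, 28, 32 (7 total).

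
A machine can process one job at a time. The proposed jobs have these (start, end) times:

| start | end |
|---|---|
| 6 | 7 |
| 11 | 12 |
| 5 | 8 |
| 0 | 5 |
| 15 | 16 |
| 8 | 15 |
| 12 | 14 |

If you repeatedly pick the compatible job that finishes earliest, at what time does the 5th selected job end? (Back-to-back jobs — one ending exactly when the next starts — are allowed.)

16

By end time: (0,5), (6,7), (5,8), (11,12), (12,14), (8,15), (15,16).
Pick (0,5); next start ≥ 5 → (6,7); next start ≥ 7 → (11,12); next start ≥ 12 → (12,14); next start ≥ 14 → (15,16).
Selected: (0,5) (6,7) (11,12) (12,14) (15,16)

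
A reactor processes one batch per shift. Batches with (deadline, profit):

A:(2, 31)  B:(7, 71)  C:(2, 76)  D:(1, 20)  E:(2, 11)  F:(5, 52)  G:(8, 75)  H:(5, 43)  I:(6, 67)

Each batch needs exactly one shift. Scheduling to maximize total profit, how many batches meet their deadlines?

Sort by profit descending; place each in the latest free slot ≤ its deadline.
By profit: C(d2,76), G(d8,75), B(d7,71), I(d6,67), F(d5,52), H(d5,43), A(d2,31), D(d1,20), E(d2,11)
C→slot 2; G→slot 8; B→slot 7; I→slot 6; F→slot 5; H→slot 4; A→slot 1; D skipped; E skipped.
7 of 9 scheduled.

7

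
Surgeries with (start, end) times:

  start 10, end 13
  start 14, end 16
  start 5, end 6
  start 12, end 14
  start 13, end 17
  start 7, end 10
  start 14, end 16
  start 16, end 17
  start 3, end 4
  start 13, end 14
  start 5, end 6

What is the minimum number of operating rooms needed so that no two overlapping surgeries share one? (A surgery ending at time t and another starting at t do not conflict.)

3

The answer is the maximum number of intervals overlapping at any instant.
starts: [3, 5, 5, 7, 10, 12, 13, 13, 14, 14, 16]
ends:   [4, 6, 6, 10, 13, 14, 14, 16, 16, 17, 17]
s3→1 e4→0 s5→1 s5→2 e6→1 e6→0 s7→1 e10→0 s10→1 s12→2 e13→1 s13→2 s13→3  — peak 3.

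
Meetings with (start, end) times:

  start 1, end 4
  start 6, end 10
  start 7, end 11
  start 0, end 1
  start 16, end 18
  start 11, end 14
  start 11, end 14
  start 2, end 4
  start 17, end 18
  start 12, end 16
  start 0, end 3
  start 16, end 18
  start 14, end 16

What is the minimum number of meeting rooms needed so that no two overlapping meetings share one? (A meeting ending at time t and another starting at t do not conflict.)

The answer is the maximum number of intervals overlapping at any instant.
Events (time:±→running): 0:+→1 0:+→2 1:-→1 1:+→2 2:+→3 … peak 3.

3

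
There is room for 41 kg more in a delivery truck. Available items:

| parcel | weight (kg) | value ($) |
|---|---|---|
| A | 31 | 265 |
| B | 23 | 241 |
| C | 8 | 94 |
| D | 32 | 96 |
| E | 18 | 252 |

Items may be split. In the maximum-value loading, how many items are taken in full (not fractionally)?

2

Sort by value per unit weight and fill in that order.
Ratios (sorted): E 14.00, C 11.75, B 10.48, A 8.55, D 3.00
take E (18 @ 252); take C (8 @ 94); take 15/23 of B → 157.17. Capacity used 41/41.
2 item(s) taken whole; one partial (take 15/23 of B).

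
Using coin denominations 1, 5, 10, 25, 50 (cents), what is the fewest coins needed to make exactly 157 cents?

Greedy: take as many of the largest coin as possible, then repeat with the remainder.
157 = 3×50 + 1×5 + 2×1
Total coins = 3 + 1 + 2 = 6

6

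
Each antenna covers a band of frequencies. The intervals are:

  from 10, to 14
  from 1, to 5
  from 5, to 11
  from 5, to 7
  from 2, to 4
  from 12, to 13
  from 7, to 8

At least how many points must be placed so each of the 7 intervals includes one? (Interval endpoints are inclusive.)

3

Sort by right endpoint; whenever an interval is uncovered, place a point at its right end.
By right end: [2,4]  [1,5]  [5,7]  [7,8]  [5,11]  [12,13]  [10,14]
[2,4] uncovered → point at 4; [5,7] uncovered → point at 7; [12,13] uncovered → point at 13.
Points: 4, 7, 13 (3 total).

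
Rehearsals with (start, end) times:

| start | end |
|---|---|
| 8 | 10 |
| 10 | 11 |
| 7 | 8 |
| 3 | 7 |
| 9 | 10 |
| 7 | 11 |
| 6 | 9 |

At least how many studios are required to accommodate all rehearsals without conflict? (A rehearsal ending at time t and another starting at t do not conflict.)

3

Count concurrent intervals with a sweep; the peak is the room count.
Events (time:±→running): 3:+→1 6:+→2 7:-→1 7:+→2 7:+→3 … peak 3.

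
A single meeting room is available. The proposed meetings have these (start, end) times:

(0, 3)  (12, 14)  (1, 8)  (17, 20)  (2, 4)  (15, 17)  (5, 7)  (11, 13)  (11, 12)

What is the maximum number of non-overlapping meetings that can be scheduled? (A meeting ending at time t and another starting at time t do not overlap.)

6

By end time: (0,3), (2,4), (5,7), (1,8), (11,12), (11,13), (12,14), (15,17), (17,20).
Pick (0,3); next start ≥ 3 → (5,7); next start ≥ 7 → (11,12); next start ≥ 12 → (12,14); next start ≥ 14 → (15,17); next start ≥ 17 → (17,20).
Selected 6 meetings.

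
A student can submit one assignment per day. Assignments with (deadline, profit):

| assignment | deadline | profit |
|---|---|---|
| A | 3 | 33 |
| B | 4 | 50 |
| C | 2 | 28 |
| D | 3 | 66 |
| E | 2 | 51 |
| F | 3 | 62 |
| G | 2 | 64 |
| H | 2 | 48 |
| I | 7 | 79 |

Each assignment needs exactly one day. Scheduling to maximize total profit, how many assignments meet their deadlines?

Profit order: I=79 D=66 G=64 F=62 E=51 B=50 H=48 A=33 C=28
Assign: I→slot 7, D→slot 3, G→slot 2, F→slot 1, E skipped, B→slot 4, H skipped, A skipped, C skipped.
Slots: [1:F] [2:G] [3:D] [4:B] [7:I]
5 of 9 scheduled.

5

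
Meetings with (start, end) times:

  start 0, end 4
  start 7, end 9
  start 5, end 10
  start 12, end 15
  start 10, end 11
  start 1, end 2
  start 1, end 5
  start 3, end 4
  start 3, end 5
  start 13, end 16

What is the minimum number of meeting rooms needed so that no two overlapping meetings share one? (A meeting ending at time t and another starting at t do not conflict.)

4

Count concurrent intervals with a sweep; the peak is the room count.
starts: [0, 1, 1, 3, 3, 5, 7, 10, 12, 13]
ends:   [2, 4, 4, 5, 5, 9, 10, 11, 15, 16]
s0→1 s1→2 s1→3 e2→2 s3→3 s3→4  — peak 4.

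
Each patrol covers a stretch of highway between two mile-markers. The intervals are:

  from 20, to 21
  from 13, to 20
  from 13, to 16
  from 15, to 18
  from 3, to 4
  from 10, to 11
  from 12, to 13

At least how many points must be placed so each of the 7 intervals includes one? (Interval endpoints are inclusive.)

Sort by right endpoint; whenever an interval is uncovered, place a point at its right end.
Sorted: [3,4] [10,11] [12,13] [13,16] [15,18] [13,20] [20,21]
{[3,4]} hit by 4; {[10,11]} hit by 11; {[12,13],[13,16]} hit by 13; {[15,18],[13,20]} hit by 18; {[20,21]} hit by 21.
Points: 4, 11, 13, 18, 21 (5 total).

5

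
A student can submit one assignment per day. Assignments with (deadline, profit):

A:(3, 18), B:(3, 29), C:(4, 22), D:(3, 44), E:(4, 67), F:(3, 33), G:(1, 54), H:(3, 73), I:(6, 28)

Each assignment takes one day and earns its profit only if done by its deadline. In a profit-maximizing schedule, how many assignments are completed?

5

Profit order: H=73 E=67 G=54 D=44 F=33 B=29 I=28 C=22 A=18
Assign: H→slot 3, E→slot 4, G→slot 1, D→slot 2, F skipped, B skipped, I→slot 6, C skipped, A skipped.
Slots: [1:G] [2:D] [3:H] [4:E] [6:I]
5 of 9 scheduled.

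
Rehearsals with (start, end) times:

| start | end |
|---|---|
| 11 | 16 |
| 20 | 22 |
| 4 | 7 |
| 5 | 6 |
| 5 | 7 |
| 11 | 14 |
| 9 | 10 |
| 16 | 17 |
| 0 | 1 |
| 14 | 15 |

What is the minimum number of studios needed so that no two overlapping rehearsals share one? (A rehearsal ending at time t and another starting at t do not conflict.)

Count concurrent intervals with a sweep; the peak is the room count.
Events (time:±→running): 0:+→1 1:-→0 4:+→1 5:+→2 5:+→3 … peak 3.

3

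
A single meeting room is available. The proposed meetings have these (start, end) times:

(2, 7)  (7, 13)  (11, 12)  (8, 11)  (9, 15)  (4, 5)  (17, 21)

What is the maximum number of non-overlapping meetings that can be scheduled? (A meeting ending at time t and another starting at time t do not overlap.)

By end time: (4,5), (2,7), (8,11), (11,12), (7,13), (9,15), (17,21).
Pick (4,5); next start ≥ 5 → (8,11); next start ≥ 11 → (11,12); next start ≥ 12 → (17,21).
Selected 4 meetings.

4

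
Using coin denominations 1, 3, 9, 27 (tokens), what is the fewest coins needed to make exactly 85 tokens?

Use the largest denomination that fits, subtract, and repeat.
85 = 3×27 + 1×3 + 1×1
Total coins = 3 + 1 + 1 = 5

5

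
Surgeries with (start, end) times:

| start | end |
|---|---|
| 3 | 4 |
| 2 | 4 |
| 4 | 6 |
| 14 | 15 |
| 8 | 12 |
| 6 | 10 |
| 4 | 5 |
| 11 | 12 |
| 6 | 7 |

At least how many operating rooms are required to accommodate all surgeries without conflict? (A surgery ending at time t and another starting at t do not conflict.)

Events (time:±→running): 2:+→1 3:+→2 … peak 2.

2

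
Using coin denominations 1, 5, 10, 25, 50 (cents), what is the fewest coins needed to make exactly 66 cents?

4

Use the largest denomination that fits, subtract, and repeat.
66 − 1×50→16 − 1×10→6 − 1×5→1 − 1×1→0
Total coins = 1 + 1 + 1 + 1 = 4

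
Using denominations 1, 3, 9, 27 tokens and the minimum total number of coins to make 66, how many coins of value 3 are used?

1

Greedy: take as many of the largest coin as possible, then repeat with the remainder.
66 − 2×27→12 − 1×9→3 − 1×3→0
Count of 3: 1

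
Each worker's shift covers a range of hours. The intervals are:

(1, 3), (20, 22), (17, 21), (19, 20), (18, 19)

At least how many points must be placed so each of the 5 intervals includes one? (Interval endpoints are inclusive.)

Process intervals by earliest right end; each time one isn't hit yet, stab at its right endpoint.
By right end: [1,3]  [18,19]  [19,20]  [17,21]  [20,22]
[1,3] uncovered → point at 3; [18,19] uncovered → point at 19; [20,22] uncovered → point at 22.
Points: 3, 19, 22 (3 total).

3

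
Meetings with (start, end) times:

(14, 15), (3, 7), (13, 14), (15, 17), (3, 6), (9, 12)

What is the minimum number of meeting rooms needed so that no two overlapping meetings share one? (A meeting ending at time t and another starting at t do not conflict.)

2

starts: [3, 3, 9, 13, 14, 15]
ends:   [6, 7, 12, 14, 15, 17]
s3→1 s3→2  — peak 2.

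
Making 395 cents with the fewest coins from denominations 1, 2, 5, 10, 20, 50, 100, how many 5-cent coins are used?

1

Greedy: take as many of the largest coin as possible, then repeat with the remainder.
395 − 3×100→95 − 1×50→45 − 2×20→5 − 1×5→0
Count of 5: 1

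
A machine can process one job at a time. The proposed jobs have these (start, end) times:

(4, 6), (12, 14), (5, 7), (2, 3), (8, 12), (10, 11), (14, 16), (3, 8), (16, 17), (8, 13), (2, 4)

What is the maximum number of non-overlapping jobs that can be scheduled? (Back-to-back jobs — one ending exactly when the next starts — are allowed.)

6

By end time: (2,3), (2,4), (4,6), (5,7), (3,8), (10,11), (8,12), (8,13), (12,14), (14,16), (16,17).
Pick (2,3); next start ≥ 3 → (4,6); next start ≥ 6 → (10,11); next start ≥ 11 → (12,14); next start ≥ 14 → (14,16); next start ≥ 16 → (16,17).
Selected 6 jobs.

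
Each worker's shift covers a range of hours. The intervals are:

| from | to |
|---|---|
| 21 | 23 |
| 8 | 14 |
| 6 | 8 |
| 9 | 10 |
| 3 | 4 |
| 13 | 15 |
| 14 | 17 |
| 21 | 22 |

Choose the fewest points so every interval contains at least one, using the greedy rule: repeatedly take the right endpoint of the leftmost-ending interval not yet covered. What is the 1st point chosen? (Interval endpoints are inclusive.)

Sort by right endpoint; whenever an interval is uncovered, place a point at its right end.
By right end: [3,4]  [6,8]  [9,10]  [8,14]  [13,15]  [14,17]  [21,22]  [21,23]
[3,4] uncovered → point at 4; [6,8] uncovered → point at 8; [9,10] uncovered → point at 10; [13,15] uncovered → point at 15; [21,22] uncovered → point at 22.
Points: 4, 8, 10, 15, 22 (5 total).

4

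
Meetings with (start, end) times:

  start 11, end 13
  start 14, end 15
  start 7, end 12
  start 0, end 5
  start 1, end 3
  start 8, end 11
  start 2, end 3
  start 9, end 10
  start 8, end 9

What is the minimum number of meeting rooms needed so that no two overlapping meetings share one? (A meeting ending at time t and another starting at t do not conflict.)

The answer is the maximum number of intervals overlapping at any instant.
starts: [0, 1, 2, 7, 8, 8, 9, 11, 14]
ends:   [3, 3, 5, 9, 10, 11, 12, 13, 15]
s0→1 s1→2 s2→3  — peak 3.

3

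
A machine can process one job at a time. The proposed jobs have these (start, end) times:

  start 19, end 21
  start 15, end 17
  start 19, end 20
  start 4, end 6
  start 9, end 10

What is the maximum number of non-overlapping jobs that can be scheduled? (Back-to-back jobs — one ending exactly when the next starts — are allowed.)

4

Sort by end time and greedily take each interval whose start is ≥ the last chosen end.
By end time: (4,6), (9,10), (15,17), (19,20), (19,21).
Pick (4,6); next start ≥ 6 → (9,10); next start ≥ 10 → (15,17); next start ≥ 17 → (19,20).
Selected 4 jobs.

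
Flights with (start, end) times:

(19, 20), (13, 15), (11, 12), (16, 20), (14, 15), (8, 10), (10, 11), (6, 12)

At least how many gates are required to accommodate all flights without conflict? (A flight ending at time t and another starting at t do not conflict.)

2

Events (time:±→running): 6:+→1 8:+→2 … peak 2.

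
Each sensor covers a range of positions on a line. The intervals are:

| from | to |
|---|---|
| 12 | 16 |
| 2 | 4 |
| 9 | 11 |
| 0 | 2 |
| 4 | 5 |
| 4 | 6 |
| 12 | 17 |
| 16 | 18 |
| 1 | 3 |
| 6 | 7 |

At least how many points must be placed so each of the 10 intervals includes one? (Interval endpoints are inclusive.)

Sorted: [0,2] [1,3] [2,4] [4,5] [4,6] [6,7] [9,11] [12,16] [12,17] [16,18]
{[0,2],[1,3],[2,4]} hit by 2; {[4,5],[4,6]} hit by 5; {[6,7]} hit by 7; {[9,11]} hit by 11; {[12,16],[12,17],[16,18]} hit by 16.
Points: 2, 5, 7, 11, 16 (5 total).

5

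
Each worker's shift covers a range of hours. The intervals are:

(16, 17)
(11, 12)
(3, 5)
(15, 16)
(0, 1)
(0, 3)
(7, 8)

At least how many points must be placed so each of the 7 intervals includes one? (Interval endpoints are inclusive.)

5

Process intervals by earliest right end; each time one isn't hit yet, stab at its right endpoint.
By right end: [0,1]  [0,3]  [3,5]  [7,8]  [11,12]  [15,16]  [16,17]
[0,1] uncovered → point at 1; [3,5] uncovered → point at 5; [7,8] uncovered → point at 8; [11,12] uncovered → point at 12; [15,16] uncovered → point at 16.
Points: 1, 5, 8, 12, 16 (5 total).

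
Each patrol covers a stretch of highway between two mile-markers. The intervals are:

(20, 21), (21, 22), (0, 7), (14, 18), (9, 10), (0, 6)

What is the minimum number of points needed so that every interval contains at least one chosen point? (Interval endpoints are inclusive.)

Sort by right endpoint; whenever an interval is uncovered, place a point at its right end.
By right end: [0,6]  [0,7]  [9,10]  [14,18]  [20,21]  [21,22]
[0,6] uncovered → point at 6; [9,10] uncovered → point at 10; [14,18] uncovered → point at 18; [20,21] uncovered → point at 21.
Points: 6, 10, 18, 21 (4 total).

4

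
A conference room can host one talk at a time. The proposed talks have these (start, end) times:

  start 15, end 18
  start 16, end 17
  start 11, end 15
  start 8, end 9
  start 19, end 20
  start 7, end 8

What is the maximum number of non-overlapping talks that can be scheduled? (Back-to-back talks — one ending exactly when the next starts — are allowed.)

Order by finish time; keep every interval that doesn't clash with the previous kept one.
Sorted by end: (7,8)  (8,9)  (11,15)  (16,17)  (15,18)  (19,20)
take (7,8); take (8,9); take (11,15); take (16,17); take (19,20).
Selected 5 talks.

5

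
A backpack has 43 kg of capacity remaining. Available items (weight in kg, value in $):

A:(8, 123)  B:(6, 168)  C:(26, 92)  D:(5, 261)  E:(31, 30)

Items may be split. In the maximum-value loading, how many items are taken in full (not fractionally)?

Ratios (sorted): D 52.20, B 28.00, A 15.38, C 3.54, E 0.97
take D (5 @ 261); take B (6 @ 168); take A (8 @ 123); take 24/26 of C → 84.92. Capacity used 43/43.
3 item(s) taken whole; one partial (take 24/26 of C).

3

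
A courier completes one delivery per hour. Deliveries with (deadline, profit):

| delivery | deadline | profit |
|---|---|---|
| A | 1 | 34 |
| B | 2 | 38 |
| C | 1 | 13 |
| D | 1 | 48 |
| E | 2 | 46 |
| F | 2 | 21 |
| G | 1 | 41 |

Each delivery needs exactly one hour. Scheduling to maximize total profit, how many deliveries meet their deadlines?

Sort by profit descending; place each in the latest free slot ≤ its deadline.
By profit: D(d1,48), E(d2,46), G(d1,41), B(d2,38), A(d1,34), F(d2,21), C(d1,13)
D→slot 1; E→slot 2; G skipped; B skipped; A skipped; F skipped; C skipped.
2 of 7 scheduled.

2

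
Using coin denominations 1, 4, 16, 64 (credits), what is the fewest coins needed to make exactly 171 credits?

9

Greedy: take as many of the largest coin as possible, then repeat with the remainder.
171 = 2×64 + 2×16 + 2×4 + 3×1
Total coins = 2 + 2 + 2 + 3 = 9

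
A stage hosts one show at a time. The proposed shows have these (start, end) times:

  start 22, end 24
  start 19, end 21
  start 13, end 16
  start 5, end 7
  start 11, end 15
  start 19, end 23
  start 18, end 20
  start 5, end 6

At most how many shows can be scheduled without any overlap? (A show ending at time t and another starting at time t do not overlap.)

Sort by end time and greedily take each interval whose start is ≥ the last chosen end.
By end time: (5,6), (5,7), (11,15), (13,16), (18,20), (19,21), (19,23), (22,24).
Pick (5,6); next start ≥ 6 → (11,15); next start ≥ 15 → (18,20); next start ≥ 20 → (22,24).
Selected 4 shows.

4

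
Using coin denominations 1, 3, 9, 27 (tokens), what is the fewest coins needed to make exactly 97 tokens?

7

Greedy: take as many of the largest coin as possible, then repeat with the remainder.
97 = 3×27 + 1×9 + 2×3 + 1×1
Total coins = 3 + 1 + 2 + 1 = 7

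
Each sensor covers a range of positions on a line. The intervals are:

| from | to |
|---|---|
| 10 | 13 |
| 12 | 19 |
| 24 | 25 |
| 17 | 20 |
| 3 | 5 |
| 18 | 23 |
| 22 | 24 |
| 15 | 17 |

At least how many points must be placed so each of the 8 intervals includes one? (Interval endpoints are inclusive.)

5

By right end: [3,5]  [10,13]  [15,17]  [12,19]  [17,20]  [18,23]  [22,24]  [24,25]
[3,5] uncovered → point at 5; [10,13] uncovered → point at 13; [15,17] uncovered → point at 17; [18,23] uncovered → point at 23; [24,25] uncovered → point at 25.
Points: 5, 13, 17, 23, 25 (5 total).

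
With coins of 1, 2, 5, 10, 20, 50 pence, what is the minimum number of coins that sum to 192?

Use the largest denomination that fits, subtract, and repeat.
192 − 3×50→42 − 2×20→2 − 1×2→0
Total coins = 3 + 2 + 1 = 6

6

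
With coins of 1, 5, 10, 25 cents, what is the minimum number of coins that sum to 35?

2

Use the largest denomination that fits, subtract, and repeat.
35 − 1×25→10 − 1×10→0
Total coins = 1 + 1 = 2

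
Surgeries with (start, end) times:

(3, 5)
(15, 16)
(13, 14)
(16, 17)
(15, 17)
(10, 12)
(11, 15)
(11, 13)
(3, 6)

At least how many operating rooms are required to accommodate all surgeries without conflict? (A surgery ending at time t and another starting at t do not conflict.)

3

Count concurrent intervals with a sweep; the peak is the room count.
Events (time:±→running): 3:+→1 3:+→2 5:-→1 6:-→0 10:+→1 11:+→2 11:+→3 … peak 3.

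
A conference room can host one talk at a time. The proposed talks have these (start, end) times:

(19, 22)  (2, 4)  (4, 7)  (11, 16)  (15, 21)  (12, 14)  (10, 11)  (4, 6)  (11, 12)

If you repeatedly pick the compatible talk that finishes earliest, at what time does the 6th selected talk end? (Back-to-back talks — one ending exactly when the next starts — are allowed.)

21

Greedy by earliest finish: after sorting by end time, pick each interval compatible with the last pick.
By end time: (2,4), (4,6), (4,7), (10,11), (11,12), (12,14), (11,16), (15,21), (19,22).
Pick (2,4); next start ≥ 4 → (4,6); next start ≥ 6 → (10,11); next start ≥ 11 → (11,12); next start ≥ 12 → (12,14); next start ≥ 14 → (15,21).
Selected: (2,4) (4,6) (10,11) (11,12) (12,14) (15,21)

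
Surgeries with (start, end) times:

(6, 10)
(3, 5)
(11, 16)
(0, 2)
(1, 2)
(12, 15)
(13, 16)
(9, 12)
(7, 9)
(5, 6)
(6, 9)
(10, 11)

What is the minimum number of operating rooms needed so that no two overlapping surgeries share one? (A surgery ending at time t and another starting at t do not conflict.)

3

Count concurrent intervals with a sweep; the peak is the room count.
Events (time:±→running): 0:+→1 1:+→2 2:-→1 2:-→0 3:+→1 5:-→0 5:+→1 6:-→0 6:+→1 6:+→2 7:+→3 … peak 3.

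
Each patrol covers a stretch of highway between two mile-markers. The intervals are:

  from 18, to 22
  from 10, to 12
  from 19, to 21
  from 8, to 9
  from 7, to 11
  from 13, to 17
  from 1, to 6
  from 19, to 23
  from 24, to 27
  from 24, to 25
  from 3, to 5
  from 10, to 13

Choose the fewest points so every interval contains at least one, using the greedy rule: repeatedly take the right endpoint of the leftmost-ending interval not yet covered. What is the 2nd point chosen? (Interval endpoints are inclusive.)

By right end: [3,5]  [1,6]  [8,9]  [7,11]  [10,12]  [10,13]  [13,17]  [19,21]  [18,22]  [19,23]  [24,25]  [24,27]
[3,5] uncovered → point at 5; [8,9] uncovered → point at 9; [10,12] uncovered → point at 12; [13,17] uncovered → point at 17; [19,21] uncovered → point at 21; [24,25] uncovered → point at 25.
Points: 5, 9, 12, 17, 21, 25 (6 total).

9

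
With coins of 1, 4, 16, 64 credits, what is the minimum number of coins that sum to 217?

Greedy: take as many of the largest coin as possible, then repeat with the remainder.
217 = 3×64 + 1×16 + 2×4 + 1×1
Total coins = 3 + 1 + 2 + 1 = 7

7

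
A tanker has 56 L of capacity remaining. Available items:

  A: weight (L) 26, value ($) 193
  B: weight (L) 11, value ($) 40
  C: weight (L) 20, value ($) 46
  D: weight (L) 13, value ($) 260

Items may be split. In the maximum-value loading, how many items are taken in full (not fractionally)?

3

Greedy by value/weight ratio, highest first.
Order: D (260/13=20.00) > A (193/26=7.42) > B (40/11=3.64) > C (46/20=2.30)
Fill: take D (13 @ 260) → take A (26 @ 193) → take B (11 @ 40) → take 6/20 of C → 13.80; 56/56 used.
3 item(s) taken whole; one partial (take 6/20 of C).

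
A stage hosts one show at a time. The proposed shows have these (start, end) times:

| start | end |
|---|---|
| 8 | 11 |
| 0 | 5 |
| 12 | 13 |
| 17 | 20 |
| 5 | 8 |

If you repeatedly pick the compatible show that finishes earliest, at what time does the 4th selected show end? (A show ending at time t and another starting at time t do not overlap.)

Sorted by end: (0,5)  (5,8)  (8,11)  (12,13)  (17,20)
take (0,5); take (5,8); take (8,11); take (12,13); take (17,20).
Selected: (0,5) (5,8) (8,11) (12,13) (17,20)

13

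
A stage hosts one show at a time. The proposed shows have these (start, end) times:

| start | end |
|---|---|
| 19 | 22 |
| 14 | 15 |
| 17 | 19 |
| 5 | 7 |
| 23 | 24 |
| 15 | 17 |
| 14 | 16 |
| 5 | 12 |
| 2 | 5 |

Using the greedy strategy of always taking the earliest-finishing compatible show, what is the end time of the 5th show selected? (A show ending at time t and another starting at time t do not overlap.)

19

Sort by end time and greedily take each interval whose start is ≥ the last chosen end.
By end time: (2,5), (5,7), (5,12), (14,15), (14,16), (15,17), (17,19), (19,22), (23,24).
Pick (2,5); next start ≥ 5 → (5,7); next start ≥ 7 → (14,15); next start ≥ 15 → (15,17); next start ≥ 17 → (17,19); next start ≥ 19 → (19,22); next start ≥ 22 → (23,24).
Selected: (2,5) (5,7) (14,15) (15,17) (17,19) (19,22) (23,24)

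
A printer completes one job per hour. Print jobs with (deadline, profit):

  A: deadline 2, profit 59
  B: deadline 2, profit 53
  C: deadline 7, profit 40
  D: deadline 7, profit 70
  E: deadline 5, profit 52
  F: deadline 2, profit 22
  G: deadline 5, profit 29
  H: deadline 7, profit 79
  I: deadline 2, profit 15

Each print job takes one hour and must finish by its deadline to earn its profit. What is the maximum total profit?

By profit: H(d7,79), D(d7,70), A(d2,59), B(d2,53), E(d5,52), C(d7,40), G(d5,29), F(d2,22), I(d2,15)
H→slot 7; D→slot 6; A→slot 2; B→slot 1; E→slot 5; C→slot 4; G→slot 3; F skipped; I skipped.
Profit = 53 + 59 + 29 + 40 + 52 + 70 + 79 = 382

382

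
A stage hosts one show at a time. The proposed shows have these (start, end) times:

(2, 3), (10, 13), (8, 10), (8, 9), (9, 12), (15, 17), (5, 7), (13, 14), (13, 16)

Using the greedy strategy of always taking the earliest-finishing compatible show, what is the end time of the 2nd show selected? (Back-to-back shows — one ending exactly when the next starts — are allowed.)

7

By end time: (2,3), (5,7), (8,9), (8,10), (9,12), (10,13), (13,14), (13,16), (15,17).
Pick (2,3); next start ≥ 3 → (5,7); next start ≥ 7 → (8,9); next start ≥ 9 → (9,12); next start ≥ 12 → (13,14); next start ≥ 14 → (15,17).
Selected: (2,3) (5,7) (8,9) (9,12) (13,14) (15,17)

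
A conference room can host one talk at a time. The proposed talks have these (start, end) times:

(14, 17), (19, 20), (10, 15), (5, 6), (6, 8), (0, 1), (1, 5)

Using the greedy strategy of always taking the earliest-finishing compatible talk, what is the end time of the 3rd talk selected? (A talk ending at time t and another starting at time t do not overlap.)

Order by finish time; keep every interval that doesn't clash with the previous kept one.
By end time: (0,1), (1,5), (5,6), (6,8), (10,15), (14,17), (19,20).
Pick (0,1); next start ≥ 1 → (1,5); next start ≥ 5 → (5,6); next start ≥ 6 → (6,8); next start ≥ 8 → (10,15); next start ≥ 15 → (19,20).
Selected: (0,1) (1,5) (5,6) (6,8) (10,15) (19,20)

6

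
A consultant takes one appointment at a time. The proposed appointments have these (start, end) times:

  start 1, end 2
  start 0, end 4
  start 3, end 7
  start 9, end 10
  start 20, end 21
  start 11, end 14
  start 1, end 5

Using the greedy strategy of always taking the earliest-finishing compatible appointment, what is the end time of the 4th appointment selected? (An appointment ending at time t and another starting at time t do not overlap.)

Sorted by end: (1,2)  (0,4)  (1,5)  (3,7)  (9,10)  (11,14)  (20,21)
take (1,2); skip (0,4); take (3,7); take (9,10); take (11,14); take (20,21).
Selected: (1,2) (3,7) (9,10) (11,14) (20,21)

14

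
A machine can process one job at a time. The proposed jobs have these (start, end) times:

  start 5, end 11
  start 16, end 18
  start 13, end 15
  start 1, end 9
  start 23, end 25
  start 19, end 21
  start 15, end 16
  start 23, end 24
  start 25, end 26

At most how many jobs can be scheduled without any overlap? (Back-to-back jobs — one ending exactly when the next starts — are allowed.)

Greedy by earliest finish: after sorting by end time, pick each interval compatible with the last pick.
By end time: (1,9), (5,11), (13,15), (15,16), (16,18), (19,21), (23,24), (23,25), (25,26).
Pick (1,9); next start ≥ 9 → (13,15); next start ≥ 15 → (15,16); next start ≥ 16 → (16,18); next start ≥ 18 → (19,21); next start ≥ 21 → (23,24); next start ≥ 24 → (25,26).
Selected 7 jobs.

7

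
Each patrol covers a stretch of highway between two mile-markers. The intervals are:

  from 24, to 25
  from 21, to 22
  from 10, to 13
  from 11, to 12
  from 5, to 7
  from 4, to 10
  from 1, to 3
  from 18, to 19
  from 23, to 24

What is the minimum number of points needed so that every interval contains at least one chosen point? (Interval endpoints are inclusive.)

By right end: [1,3]  [5,7]  [4,10]  [11,12]  [10,13]  [18,19]  [21,22]  [23,24]  [24,25]
[1,3] uncovered → point at 3; [5,7] uncovered → point at 7; [11,12] uncovered → point at 12; [18,19] uncovered → point at 19; [21,22] uncovered → point at 22; [23,24] uncovered → point at 24.
Points: 3, 7, 12, 19, 22, 24 (6 total).

6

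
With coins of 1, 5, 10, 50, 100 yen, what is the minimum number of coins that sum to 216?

Greedy: take as many of the largest coin as possible, then repeat with the remainder.
216 = 2×100 + 1×10 + 1×5 + 1×1
Total coins = 2 + 1 + 1 + 1 = 5

5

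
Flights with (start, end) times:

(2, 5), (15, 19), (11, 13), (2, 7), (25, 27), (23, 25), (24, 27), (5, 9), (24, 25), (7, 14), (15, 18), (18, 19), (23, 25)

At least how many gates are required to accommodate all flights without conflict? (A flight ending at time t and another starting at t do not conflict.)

The answer is the maximum number of intervals overlapping at any instant.
Events (time:±→running): 2:+→1 2:+→2 5:-→1 5:+→2 7:-→1 7:+→2 9:-→1 11:+→2 13:-→1 14:-→0 15:+→1 15:+→2 18:-→1 18:+→2 19:-→1 19:-→0 23:+→1 23:+→2 24:+→3 24:+→4 … peak 4.

4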